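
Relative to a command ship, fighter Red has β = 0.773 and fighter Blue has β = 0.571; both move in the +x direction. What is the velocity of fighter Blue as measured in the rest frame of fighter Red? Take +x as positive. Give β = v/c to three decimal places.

β_A = 0.773, β_B = 0.571.
Transform to A's frame with the inverse velocity-addition law: u' = (u − v)/(1 − uv/c²), taking u = β_B and v = β_A.
u' = (0.571 − 0.773) / (1 − (0.773)(0.571)) = -0.2020/0.5586 = -0.3616.

β = -0.362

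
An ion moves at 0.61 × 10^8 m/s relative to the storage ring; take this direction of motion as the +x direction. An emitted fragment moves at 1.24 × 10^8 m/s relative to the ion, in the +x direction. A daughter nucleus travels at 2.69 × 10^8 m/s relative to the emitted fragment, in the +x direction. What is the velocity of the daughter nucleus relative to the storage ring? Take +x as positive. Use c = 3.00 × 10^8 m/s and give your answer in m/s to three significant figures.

Apply u = (u' + v)/(1 + u'v/c²) successively, working outward toward the storage ring.
(Dividing each given speed by c = 3.00 × 10^8 m/s to work in units of c.)
Start: velocity of the ion relative to the storage ring = 0.2033c.
Compose with the emitted fragment (u' = 0.413 in the ion frame): u_1 = (0.413 + 0.203) / (1 + 0.413·0.203) = 0.6167/1.0840 = 0.5689.
Compose with the daughter nucleus (u' = 0.897 in the emitted fragment frame): u_2 = (0.897 + 0.569) / (1 + 0.897·0.569) = 1.4655/1.5101 = 0.9705.
So u = 0.9705 × 3.00 × 10^8 m/s.

2.91 × 10^8 m/s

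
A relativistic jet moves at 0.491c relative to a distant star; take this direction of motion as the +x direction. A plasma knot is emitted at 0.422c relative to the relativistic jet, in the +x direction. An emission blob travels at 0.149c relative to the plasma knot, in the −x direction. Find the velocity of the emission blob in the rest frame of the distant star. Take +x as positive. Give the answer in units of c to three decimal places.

+0.684c

Apply u = (u' + v)/(1 + u'v/c²) successively, working outward toward the distant star.
Start: velocity of the relativistic jet relative to the distant star = 0.4910c.
Compose with the plasma knot (u' = 0.422 in the relativistic jet frame): u_1 = (0.422 + 0.491) / (1 + 0.422·0.491) = 0.9130/1.2072 = 0.7563.
Compose with the emission blob (u' = -0.149 in the plasma knot frame): u_2 = (-0.149 + 0.756) / (1 + (-0.149)·0.756) = 0.6073/0.8873 = 0.6844.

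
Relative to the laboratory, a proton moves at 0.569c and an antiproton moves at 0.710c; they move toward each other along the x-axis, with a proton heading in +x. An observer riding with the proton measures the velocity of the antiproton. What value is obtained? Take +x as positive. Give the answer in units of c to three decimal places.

β_A = 0.569, β_B = -0.710.
Transform to A's frame with the inverse velocity-addition law: u' = (u − v)/(1 − uv/c²), taking u = β_B and v = β_A.
u' = (-0.710 − 0.569) / (1 − (0.569)(-0.710)) = -1.2790/1.4040 = -0.9110.

-0.911c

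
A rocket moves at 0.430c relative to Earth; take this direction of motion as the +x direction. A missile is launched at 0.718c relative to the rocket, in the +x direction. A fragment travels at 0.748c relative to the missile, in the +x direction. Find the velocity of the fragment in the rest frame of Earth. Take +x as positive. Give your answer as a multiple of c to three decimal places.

Apply u = (u' + v)/(1 + u'v/c²) successively, working outward toward Earth.
Start: velocity of the rocket relative to Earth = 0.4300c.
Compose with the missile (u' = 0.718 in the rocket frame): u_1 = (0.718 + 0.430) / (1 + 0.718·0.430) = 1.1480/1.3087 = 0.8772.
Compose with the fragment (u' = 0.748 in the missile frame): u_2 = (0.748 + 0.877) / (1 + 0.748·0.877) = 1.6252/1.6561 = 0.9813.

0.981c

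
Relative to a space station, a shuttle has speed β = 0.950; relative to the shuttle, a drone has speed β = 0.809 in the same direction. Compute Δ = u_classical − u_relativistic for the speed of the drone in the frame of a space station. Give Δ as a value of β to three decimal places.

Δ = 0.764

Galilean: u_cl = 0.809 + 0.950 = 1.7590.
Relativistic: u_rel = (0.809 + 0.950) / (1 + 0.809·0.950) = 1.7590/1.7686 = 0.9946.
Δ = 1.7590 − 0.9946 = 0.7644.
(The classical prediction exceeds c; the relativistic result does not.)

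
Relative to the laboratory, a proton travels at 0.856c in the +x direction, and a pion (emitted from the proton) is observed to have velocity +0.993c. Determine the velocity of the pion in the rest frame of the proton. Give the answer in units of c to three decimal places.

+0.913c

Invert the composition law: u' = (u − v)/(1 − uv/c²).
u' = (0.993 − 0.856) / (1 − (0.993)(0.856)) = 0.1370/0.1500 = 0.9134.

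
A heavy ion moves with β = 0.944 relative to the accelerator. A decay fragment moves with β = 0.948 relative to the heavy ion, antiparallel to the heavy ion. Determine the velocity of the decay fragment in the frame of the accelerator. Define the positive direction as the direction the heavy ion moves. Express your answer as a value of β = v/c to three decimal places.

β = -0.038

With v = 0.944 and u' = -0.948 (in units of c),
u = (u' + v)/(1 + u'v/c²):
u = (-0.948 + 0.944) / (1 + (-0.948)·0.944) = -0.0040/0.1051 = -0.0381
(Galilean addition would give -0.004c.)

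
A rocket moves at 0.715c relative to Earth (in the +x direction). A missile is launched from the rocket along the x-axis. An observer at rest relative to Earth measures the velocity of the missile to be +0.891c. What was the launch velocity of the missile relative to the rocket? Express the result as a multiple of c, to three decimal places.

Invert the composition law: u' = (u − v)/(1 − uv/c²).
u' = (0.891 − 0.715) / (1 − (0.891)(0.715)) = 0.1760/0.3629 = 0.4849.

+0.485c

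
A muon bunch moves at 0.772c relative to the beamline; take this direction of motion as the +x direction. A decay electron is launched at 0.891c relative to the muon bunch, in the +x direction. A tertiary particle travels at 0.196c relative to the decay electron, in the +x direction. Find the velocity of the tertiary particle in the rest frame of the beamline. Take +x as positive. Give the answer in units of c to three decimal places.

0.990c

Apply u = (u' + v)/(1 + u'v/c²) successively, working outward toward the beamline.
Start: velocity of the muon bunch relative to the beamline = 0.7720c.
Compose with the decay electron (u' = 0.891 in the muon bunch frame): u_1 = (0.891 + 0.772) / (1 + 0.891·0.772) = 1.6630/1.6879 = 0.9853.
Compose with the tertiary particle (u' = 0.196 in the decay electron frame): u_2 = (0.196 + 0.985) / (1 + 0.196·0.985) = 1.1813/1.1931 = 0.9901.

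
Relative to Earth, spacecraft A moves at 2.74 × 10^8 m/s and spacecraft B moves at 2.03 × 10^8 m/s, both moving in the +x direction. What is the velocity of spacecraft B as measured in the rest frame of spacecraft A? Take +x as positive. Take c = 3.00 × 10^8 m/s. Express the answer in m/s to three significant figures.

-1.86 × 10^8 m/s

β_A = 0.913, β_B = 0.677 (dividing each by c = 3.00 × 10^8 m/s).
Transform to A's frame with the inverse velocity-addition law: u' = (u − v)/(1 − uv/c²), taking u = β_B and v = β_A.
u' = (0.677 − 0.913) / (1 − (0.913)(0.677)) = -0.2367/0.3820 = -0.6196.
u' = -0.6196 × 3.00 × 10^8 m/s.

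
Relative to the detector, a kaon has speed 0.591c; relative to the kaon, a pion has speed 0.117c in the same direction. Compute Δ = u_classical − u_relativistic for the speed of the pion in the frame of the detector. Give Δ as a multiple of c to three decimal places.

Galilean: u_cl = 0.117 + 0.591 = 0.7080.
Relativistic: u_rel = (0.117 + 0.591) / (1 + 0.117·0.591) = 0.7080/1.0691 = 0.6622.
Δ = 0.7080 − 0.6622 = 0.0458.

Δ = 0.046c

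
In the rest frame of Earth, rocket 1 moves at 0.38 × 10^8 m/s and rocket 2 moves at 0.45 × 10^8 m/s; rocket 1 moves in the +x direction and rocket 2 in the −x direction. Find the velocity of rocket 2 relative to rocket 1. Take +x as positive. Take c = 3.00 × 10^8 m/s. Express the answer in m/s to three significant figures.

β_A = 0.127, β_B = -0.150 (dividing each by c = 3.00 × 10^8 m/s).
Transform to A's frame with the inverse velocity-addition law: u' = (u − v)/(1 − uv/c²), taking u = β_B and v = β_A.
u' = (-0.150 − 0.127) / (1 − (0.127)(-0.150)) = -0.2767/1.0190 = -0.2715.
u' = -0.2715 × 3.00 × 10^8 m/s.

-8.15 × 10^7 m/s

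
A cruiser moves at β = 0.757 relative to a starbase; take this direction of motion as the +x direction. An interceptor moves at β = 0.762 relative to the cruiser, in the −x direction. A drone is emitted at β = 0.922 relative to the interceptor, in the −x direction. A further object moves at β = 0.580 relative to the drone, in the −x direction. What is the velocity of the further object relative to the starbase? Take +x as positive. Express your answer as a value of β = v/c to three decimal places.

β = -0.979

Apply u = (u' + v)/(1 + u'v/c²) successively, working outward toward the starbase.
Start: velocity of the cruiser relative to the starbase = 0.7570c.
Compose with the interceptor (u' = -0.762 in the cruiser frame): u_1 = (-0.762 + 0.757) / (1 + (-0.762)·0.757) = -0.0050/0.4232 = -0.0118.
Compose with the drone (u' = -0.922 in the interceptor frame): u_2 = (-0.922 + (-0.012)) / (1 + (-0.922)·(-0.012)) = -0.9338/1.0109 = -0.9238.
Compose with the further object (u' = -0.580 in the drone frame): u_3 = (-0.580 + (-0.924)) / (1 + (-0.580)·(-0.924)) = -1.5038/1.5358 = -0.9791.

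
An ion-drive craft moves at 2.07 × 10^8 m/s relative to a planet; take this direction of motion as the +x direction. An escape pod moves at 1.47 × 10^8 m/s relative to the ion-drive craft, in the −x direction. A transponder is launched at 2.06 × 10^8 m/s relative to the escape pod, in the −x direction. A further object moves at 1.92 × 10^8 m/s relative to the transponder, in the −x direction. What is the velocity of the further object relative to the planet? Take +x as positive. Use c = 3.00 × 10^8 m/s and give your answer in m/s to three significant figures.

Apply u = (u' + v)/(1 + u'v/c²) successively, working outward toward the planet.
(Dividing each given speed by c = 3.00 × 10^8 m/s to work in units of c.)
Start: velocity of the ion-drive craft relative to the planet = 0.6900c.
Compose with the escape pod (u' = -0.490 in the ion-drive craft frame): u_1 = (-0.490 + 0.690) / (1 + (-0.490)·0.690) = 0.2000/0.6619 = 0.3022.
Compose with the transponder (u' = -0.687 in the escape pod frame): u_2 = (-0.687 + 0.302) / (1 + (-0.687)·0.302) = -0.3845/0.7925 = -0.4852.
Compose with the further object (u' = -0.640 in the transponder frame): u_3 = (-0.640 + (-0.485)) / (1 + (-0.640)·(-0.485)) = -1.1252/1.3105 = -0.8586.
So u = -0.8586 × 3.00 × 10^8 m/s.

-2.58 × 10^8 m/s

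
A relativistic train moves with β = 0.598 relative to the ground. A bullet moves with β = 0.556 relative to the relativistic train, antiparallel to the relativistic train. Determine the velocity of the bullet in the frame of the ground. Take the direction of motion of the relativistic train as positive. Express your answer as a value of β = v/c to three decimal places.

With v = 0.598 and u' = -0.556 (in units of c),
u = (u' + v)/(1 + u'v/c²):
u = (-0.556 + 0.598) / (1 + (-0.556)·0.598) = 0.0420/0.6675 = 0.0629

β = +0.063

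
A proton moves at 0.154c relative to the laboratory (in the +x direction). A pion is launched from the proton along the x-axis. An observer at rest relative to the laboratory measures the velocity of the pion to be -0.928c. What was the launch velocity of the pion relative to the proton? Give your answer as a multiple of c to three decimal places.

-0.947c

Invert the composition law: u' = (u − v)/(1 − uv/c²).
u' = (-0.928 − 0.154) / (1 − (-0.928)(0.154)) = -1.0820/1.1429 = -0.9467.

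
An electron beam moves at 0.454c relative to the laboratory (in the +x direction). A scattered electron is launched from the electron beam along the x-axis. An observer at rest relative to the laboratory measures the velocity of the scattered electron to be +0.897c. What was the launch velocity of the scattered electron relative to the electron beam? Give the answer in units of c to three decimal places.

+0.747c

Invert the composition law: u' = (u − v)/(1 − uv/c²).
u' = (0.897 − 0.454) / (1 − (0.897)(0.454)) = 0.4430/0.5928 = 0.7473.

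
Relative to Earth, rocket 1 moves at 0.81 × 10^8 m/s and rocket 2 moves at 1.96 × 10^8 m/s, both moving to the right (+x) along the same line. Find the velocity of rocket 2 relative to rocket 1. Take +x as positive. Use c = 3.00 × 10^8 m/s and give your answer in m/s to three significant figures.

β_A = 0.270, β_B = 0.653 (dividing each by c = 3.00 × 10^8 m/s).
Transform to A's frame with the inverse velocity-addition law: u' = (u − v)/(1 − uv/c²), taking u = β_B and v = β_A.
u' = (0.653 − 0.270) / (1 − (0.270)(0.653)) = 0.3833/0.8236 = 0.4654.
u' = 0.4654 × 3.00 × 10^8 m/s.

+1.40 × 10^8 m/s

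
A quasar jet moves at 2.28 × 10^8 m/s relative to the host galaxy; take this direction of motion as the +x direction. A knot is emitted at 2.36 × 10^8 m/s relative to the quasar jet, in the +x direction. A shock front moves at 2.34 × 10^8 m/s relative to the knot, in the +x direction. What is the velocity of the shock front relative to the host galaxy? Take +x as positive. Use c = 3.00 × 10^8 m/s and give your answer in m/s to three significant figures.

Apply u = (u' + v)/(1 + u'v/c²) successively, working outward toward the host galaxy.
(Dividing each given speed by c = 3.00 × 10^8 m/s to work in units of c.)
Start: velocity of the quasar jet relative to the host galaxy = 0.7600c.
Compose with the knot (u' = 0.787 in the quasar jet frame): u_1 = (0.787 + 0.760) / (1 + 0.787·0.760) = 1.5467/1.5979 = 0.9680.
Compose with the shock front (u' = 0.780 in the knot frame): u_2 = (0.780 + 0.968) / (1 + 0.780·0.968) = 1.7480/1.7550 = 0.9960.
So u = 0.9960 × 3.00 × 10^8 m/s.

2.99 × 10^8 m/s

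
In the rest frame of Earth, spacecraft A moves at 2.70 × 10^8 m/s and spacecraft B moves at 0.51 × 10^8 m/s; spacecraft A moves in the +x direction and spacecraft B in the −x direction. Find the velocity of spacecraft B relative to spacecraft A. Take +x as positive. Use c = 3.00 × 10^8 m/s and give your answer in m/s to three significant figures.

β_A = 0.900, β_B = -0.170 (dividing each by c = 3.00 × 10^8 m/s).
Transform to A's frame with the inverse velocity-addition law: u' = (u − v)/(1 − uv/c²), taking u = β_B and v = β_A.
u' = (-0.170 − 0.900) / (1 − (0.900)(-0.170)) = -1.0700/1.1530 = -0.9280.
u' = -0.9280 × 3.00 × 10^8 m/s.

-2.78 × 10^8 m/s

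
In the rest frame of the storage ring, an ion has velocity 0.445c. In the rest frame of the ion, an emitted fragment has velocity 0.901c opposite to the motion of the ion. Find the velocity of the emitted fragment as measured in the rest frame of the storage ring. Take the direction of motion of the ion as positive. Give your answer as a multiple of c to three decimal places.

With v = 0.445 and u' = -0.901 (in units of c),
u = (u' + v)/(1 + u'v/c²):
u = (-0.901 + 0.445) / (1 + (-0.901)·0.445) = -0.4560/0.5991 = -0.7612

-0.761c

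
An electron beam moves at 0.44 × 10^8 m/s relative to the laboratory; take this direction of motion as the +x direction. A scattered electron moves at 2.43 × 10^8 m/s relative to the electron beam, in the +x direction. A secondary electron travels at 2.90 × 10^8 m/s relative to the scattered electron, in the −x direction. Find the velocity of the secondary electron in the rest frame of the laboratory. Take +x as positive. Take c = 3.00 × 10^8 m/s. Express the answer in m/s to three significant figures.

-1.93 × 10^8 m/s

Apply u = (u' + v)/(1 + u'v/c²) successively, working outward toward the laboratory.
(Dividing each given speed by c = 3.00 × 10^8 m/s to work in units of c.)
Start: velocity of the electron beam relative to the laboratory = 0.1467c.
Compose with the scattered electron (u' = 0.810 in the electron beam frame): u_1 = (0.810 + 0.147) / (1 + 0.810·0.147) = 0.9567/1.1188 = 0.8551.
Compose with the secondary electron (u' = -0.967 in the scattered electron frame): u_2 = (-0.967 + 0.855) / (1 + (-0.967)·0.855) = -0.1116/0.1734 = -0.6434.
So u = -0.6434 × 3.00 × 10^8 m/s.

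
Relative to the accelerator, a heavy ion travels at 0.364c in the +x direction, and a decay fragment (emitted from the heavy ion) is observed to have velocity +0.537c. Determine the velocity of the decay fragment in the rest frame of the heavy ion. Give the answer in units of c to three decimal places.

+0.215c

Invert the composition law: u' = (u − v)/(1 − uv/c²).
u' = (0.537 − 0.364) / (1 − (0.537)(0.364)) = 0.1730/0.8045 = 0.2150.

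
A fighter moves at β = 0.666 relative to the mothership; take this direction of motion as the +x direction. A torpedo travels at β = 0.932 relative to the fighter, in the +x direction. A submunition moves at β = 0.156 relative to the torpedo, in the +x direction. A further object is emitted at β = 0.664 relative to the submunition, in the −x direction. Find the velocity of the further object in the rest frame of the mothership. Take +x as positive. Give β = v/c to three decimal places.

β = +0.950

Apply u = (u' + v)/(1 + u'v/c²) successively, working outward toward the mothership.
Start: velocity of the fighter relative to the mothership = 0.6660c.
Compose with the torpedo (u' = 0.932 in the fighter frame): u_1 = (0.932 + 0.666) / (1 + 0.932·0.666) = 1.5980/1.6207 = 0.9860.
Compose with the submunition (u' = 0.156 in the torpedo frame): u_2 = (0.156 + 0.986) / (1 + 0.156·0.986) = 1.1420/1.1538 = 0.9897.
Compose with the further object (u' = -0.664 in the submunition frame): u_3 = (-0.664 + 0.990) / (1 + (-0.664)·0.990) = 0.3257/0.3428 = 0.9502.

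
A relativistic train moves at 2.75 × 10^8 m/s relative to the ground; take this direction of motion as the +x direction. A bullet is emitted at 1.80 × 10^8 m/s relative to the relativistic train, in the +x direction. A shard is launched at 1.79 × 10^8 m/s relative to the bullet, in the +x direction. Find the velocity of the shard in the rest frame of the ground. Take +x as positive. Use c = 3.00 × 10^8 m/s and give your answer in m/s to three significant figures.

Apply u = (u' + v)/(1 + u'v/c²) successively, working outward toward the ground.
(Dividing each given speed by c = 3.00 × 10^8 m/s to work in units of c.)
Start: velocity of the relativistic train relative to the ground = 0.9167c.
Compose with the bullet (u' = 0.600 in the relativistic train frame): u_1 = (0.600 + 0.917) / (1 + 0.600·0.917) = 1.5167/1.5500 = 0.9785.
Compose with the shard (u' = 0.597 in the bullet frame): u_2 = (0.597 + 0.978) / (1 + 0.597·0.978) = 1.5752/1.5838 = 0.9945.
So u = 0.9945 × 3.00 × 10^8 m/s.

2.98 × 10^8 m/s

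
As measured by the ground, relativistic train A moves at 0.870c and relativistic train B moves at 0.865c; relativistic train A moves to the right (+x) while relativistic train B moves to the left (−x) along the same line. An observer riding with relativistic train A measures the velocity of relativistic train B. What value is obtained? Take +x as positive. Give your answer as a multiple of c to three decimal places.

-0.990c

β_A = 0.870, β_B = -0.865.
Transform to A's frame with the inverse velocity-addition law: u' = (u − v)/(1 − uv/c²), taking u = β_B and v = β_A.
u' = (-0.865 − 0.870) / (1 − (0.870)(-0.865)) = -1.7350/1.7526 = -0.9900.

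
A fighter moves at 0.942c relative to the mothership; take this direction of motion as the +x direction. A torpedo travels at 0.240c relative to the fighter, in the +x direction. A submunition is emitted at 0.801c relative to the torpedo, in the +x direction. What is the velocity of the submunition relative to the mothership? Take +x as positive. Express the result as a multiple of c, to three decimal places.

0.996c

Apply u = (u' + v)/(1 + u'v/c²) successively, working outward toward the mothership.
Start: velocity of the fighter relative to the mothership = 0.9420c.
Compose with the torpedo (u' = 0.240 in the fighter frame): u_1 = (0.240 + 0.942) / (1 + 0.240·0.942) = 1.1820/1.2261 = 0.9640.
Compose with the submunition (u' = 0.801 in the torpedo frame): u_2 = (0.801 + 0.964) / (1 + 0.801·0.964) = 1.7650/1.7722 = 0.9960.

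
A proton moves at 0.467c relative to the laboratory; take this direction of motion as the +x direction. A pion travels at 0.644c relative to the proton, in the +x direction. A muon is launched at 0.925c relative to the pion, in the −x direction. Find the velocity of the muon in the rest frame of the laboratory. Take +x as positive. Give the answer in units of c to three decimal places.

-0.338c

Apply u = (u' + v)/(1 + u'v/c²) successively, working outward toward the laboratory.
Start: velocity of the proton relative to the laboratory = 0.4670c.
Compose with the pion (u' = 0.644 in the proton frame): u_1 = (0.644 + 0.467) / (1 + 0.644·0.467) = 1.1110/1.3007 = 0.8541.
Compose with the muon (u' = -0.925 in the pion frame): u_2 = (-0.925 + 0.854) / (1 + (-0.925)·0.854) = -0.0709/0.2099 = -0.3376.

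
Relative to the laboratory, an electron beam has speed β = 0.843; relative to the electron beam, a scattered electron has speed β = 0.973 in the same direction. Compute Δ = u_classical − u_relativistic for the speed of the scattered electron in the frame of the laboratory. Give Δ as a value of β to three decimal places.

Δ = 0.818

Galilean: u_cl = 0.973 + 0.843 = 1.8160.
Relativistic: u_rel = (0.973 + 0.843) / (1 + 0.973·0.843) = 1.8160/1.8202 = 0.9977.
Δ = 1.8160 − 0.9977 = 0.8183.
(The classical prediction exceeds c; the relativistic result does not.)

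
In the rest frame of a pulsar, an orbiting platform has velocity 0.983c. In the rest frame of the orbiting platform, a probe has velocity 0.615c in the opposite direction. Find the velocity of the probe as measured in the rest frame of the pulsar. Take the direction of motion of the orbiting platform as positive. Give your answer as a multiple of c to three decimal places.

+0.931c

With v = 0.983 and u' = -0.615 (in units of c),
u = (u' + v)/(1 + u'v/c²):
u = (-0.615 + 0.983) / (1 + (-0.615)·0.983) = 0.3680/0.3955 = 0.9306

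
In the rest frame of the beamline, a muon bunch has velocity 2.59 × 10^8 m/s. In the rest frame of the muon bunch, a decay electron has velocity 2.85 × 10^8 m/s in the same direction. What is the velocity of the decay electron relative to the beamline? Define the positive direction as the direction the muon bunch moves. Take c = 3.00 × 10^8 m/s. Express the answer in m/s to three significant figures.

2.99 × 10^8 m/s

In units of c (dividing by 3.00 × 10^8 m/s): v = 0.863, u' = 0.950.
u = (u' + v)/(1 + u'v/c²):
u = (0.950 + 0.863) / (1 + 0.950·0.863) = 1.8133/1.8202 = 0.9962
(Galilean addition would give +1.813c, exceeding c.)
Converting back: u = 0.9962 × 3.00 × 10^8 m/s.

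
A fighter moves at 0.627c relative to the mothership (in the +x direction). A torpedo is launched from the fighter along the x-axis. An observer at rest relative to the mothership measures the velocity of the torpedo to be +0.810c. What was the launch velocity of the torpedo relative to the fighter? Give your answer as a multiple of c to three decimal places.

+0.372c

Invert the composition law: u' = (u − v)/(1 − uv/c²).
u' = (0.810 − 0.627) / (1 − (0.810)(0.627)) = 0.1830/0.4921 = 0.3719.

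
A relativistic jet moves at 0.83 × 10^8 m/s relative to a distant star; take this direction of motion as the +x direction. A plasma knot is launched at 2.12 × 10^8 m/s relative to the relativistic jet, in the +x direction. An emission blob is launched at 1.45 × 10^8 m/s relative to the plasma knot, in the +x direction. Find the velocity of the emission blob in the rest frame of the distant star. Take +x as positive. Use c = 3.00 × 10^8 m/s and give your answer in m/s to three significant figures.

Apply u = (u' + v)/(1 + u'v/c²) successively, working outward toward the distant star.
(Dividing each given speed by c = 3.00 × 10^8 m/s to work in units of c.)
Start: velocity of the relativistic jet relative to the distant star = 0.2767c.
Compose with the plasma knot (u' = 0.707 in the relativistic jet frame): u_1 = (0.707 + 0.277) / (1 + 0.707·0.277) = 0.9833/1.1955 = 0.8225.
Compose with the emission blob (u' = 0.483 in the plasma knot frame): u_2 = (0.483 + 0.823) / (1 + 0.483·0.823) = 1.3059/1.3976 = 0.9344.
So u = 0.9344 × 3.00 × 10^8 m/s.

2.80 × 10^8 m/s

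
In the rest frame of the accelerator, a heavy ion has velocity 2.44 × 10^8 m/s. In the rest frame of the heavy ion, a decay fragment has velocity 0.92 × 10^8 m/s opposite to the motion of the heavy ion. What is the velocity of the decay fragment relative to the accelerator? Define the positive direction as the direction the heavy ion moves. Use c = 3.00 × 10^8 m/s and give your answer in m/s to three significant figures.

In units of c (dividing by 3.00 × 10^8 m/s): v = 0.813, u' = -0.307.
u = (u' + v)/(1 + u'v/c²):
u = (-0.307 + 0.813) / (1 + (-0.307)·0.813) = 0.5067/0.7506 = 0.6750
(Galilean addition would give +0.507c.)
Converting back: u = 0.6750 × 3.00 × 10^8 m/s.

+2.03 × 10^8 m/s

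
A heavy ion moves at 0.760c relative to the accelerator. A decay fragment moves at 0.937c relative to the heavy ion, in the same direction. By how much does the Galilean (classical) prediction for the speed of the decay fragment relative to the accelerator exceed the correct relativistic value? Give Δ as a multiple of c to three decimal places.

Δ = 0.706c

Galilean: u_cl = 0.937 + 0.760 = 1.6970.
Relativistic: u_rel = (0.937 + 0.760) / (1 + 0.937·0.760) = 1.6970/1.7121 = 0.9912.
Δ = 1.6970 − 0.9912 = 0.7058.
(The classical prediction exceeds c; the relativistic result does not.)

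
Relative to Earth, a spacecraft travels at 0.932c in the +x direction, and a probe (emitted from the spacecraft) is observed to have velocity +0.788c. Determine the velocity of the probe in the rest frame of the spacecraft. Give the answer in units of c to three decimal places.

-0.542c

Invert the composition law: u' = (u − v)/(1 − uv/c²).
u' = (0.788 − 0.932) / (1 − (0.788)(0.932)) = -0.1440/0.2656 = -0.5422.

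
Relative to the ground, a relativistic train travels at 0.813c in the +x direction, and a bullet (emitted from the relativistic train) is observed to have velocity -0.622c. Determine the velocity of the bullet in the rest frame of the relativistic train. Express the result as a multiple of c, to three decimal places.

Invert the composition law: u' = (u − v)/(1 − uv/c²).
u' = (-0.622 − 0.813) / (1 − (-0.622)(0.813)) = -1.4350/1.5057 = -0.9531.

-0.953c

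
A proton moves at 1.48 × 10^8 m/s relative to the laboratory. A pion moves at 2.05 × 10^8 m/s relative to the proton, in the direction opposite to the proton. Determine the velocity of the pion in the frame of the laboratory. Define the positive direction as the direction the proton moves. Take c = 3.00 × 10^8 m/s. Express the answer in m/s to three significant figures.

-8.60 × 10^7 m/s

In units of c (dividing by 3.00 × 10^8 m/s): v = 0.493, u' = -0.683.
u = (u' + v)/(1 + u'v/c²):
u = (-0.683 + 0.493) / (1 + (-0.683)·0.493) = -0.1900/0.6629 = -0.2866
(Galilean addition would give -0.190c.)
Converting back: u = -0.2866 × 3.00 × 10^8 m/s.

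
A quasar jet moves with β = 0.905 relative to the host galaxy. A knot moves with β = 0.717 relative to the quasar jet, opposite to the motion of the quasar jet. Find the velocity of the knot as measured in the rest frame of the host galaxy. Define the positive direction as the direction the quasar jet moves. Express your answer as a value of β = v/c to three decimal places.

With v = 0.905 and u' = -0.717 (in units of c),
u = (u' + v)/(1 + u'v/c²):
u = (-0.717 + 0.905) / (1 + (-0.717)·0.905) = 0.1880/0.3511 = 0.5354
(Galilean addition would give +0.188c.)

β = +0.535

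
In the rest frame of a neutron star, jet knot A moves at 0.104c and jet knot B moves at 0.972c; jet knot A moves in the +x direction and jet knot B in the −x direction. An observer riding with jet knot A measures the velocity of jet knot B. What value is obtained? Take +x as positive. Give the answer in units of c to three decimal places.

-0.977c

β_A = 0.104, β_B = -0.972.
Transform to A's frame with the inverse velocity-addition law: u' = (u − v)/(1 − uv/c²), taking u = β_B and v = β_A.
u' = (-0.972 − 0.104) / (1 − (0.104)(-0.972)) = -1.0760/1.1011 = -0.9772.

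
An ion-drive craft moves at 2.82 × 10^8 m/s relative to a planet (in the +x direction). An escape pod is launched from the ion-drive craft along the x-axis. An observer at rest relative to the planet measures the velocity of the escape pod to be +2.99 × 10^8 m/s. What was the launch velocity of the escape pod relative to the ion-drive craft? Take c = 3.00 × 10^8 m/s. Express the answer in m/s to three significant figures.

v = 0.940c, u = 0.997c.
Invert the composition law: u' = (u − v)/(1 − uv/c²).
u' = (0.997 − 0.940) / (1 − (0.997)(0.940)) = 0.0567/0.0631 = 0.8976.
u' = 0.8976 × 3.00 × 10^8 m/s.

+2.69 × 10^8 m/s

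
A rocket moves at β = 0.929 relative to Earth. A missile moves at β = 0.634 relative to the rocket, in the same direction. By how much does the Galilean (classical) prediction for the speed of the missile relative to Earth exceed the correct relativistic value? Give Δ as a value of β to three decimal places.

Galilean: u_cl = 0.634 + 0.929 = 1.5630.
Relativistic: u_rel = (0.634 + 0.929) / (1 + 0.634·0.929) = 1.5630/1.5890 = 0.9836.
Δ = 1.5630 − 0.9836 = 0.5794.
(The classical prediction exceeds c; the relativistic result does not.)

Δ = 0.579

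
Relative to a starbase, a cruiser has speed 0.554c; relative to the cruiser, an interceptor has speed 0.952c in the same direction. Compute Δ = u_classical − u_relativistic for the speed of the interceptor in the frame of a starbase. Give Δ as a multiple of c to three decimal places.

Δ = 0.520c

Galilean: u_cl = 0.952 + 0.554 = 1.5060.
Relativistic: u_rel = (0.952 + 0.554) / (1 + 0.952·0.554) = 1.5060/1.5274 = 0.9860.
Δ = 1.5060 − 0.9860 = 0.5200.
(The classical prediction exceeds c; the relativistic result does not.)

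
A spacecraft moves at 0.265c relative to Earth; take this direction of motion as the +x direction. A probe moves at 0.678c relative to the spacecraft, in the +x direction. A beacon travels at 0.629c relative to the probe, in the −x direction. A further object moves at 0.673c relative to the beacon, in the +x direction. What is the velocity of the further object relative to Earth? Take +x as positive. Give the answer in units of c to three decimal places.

Apply u = (u' + v)/(1 + u'v/c²) successively, working outward toward Earth.
Start: velocity of the spacecraft relative to Earth = 0.2650c.
Compose with the probe (u' = 0.678 in the spacecraft frame): u_1 = (0.678 + 0.265) / (1 + 0.678·0.265) = 0.9430/1.1797 = 0.7994.
Compose with the beacon (u' = -0.629 in the probe frame): u_2 = (-0.629 + 0.799) / (1 + (-0.629)·0.799) = 0.1704/0.4972 = 0.3427.
Compose with the further object (u' = 0.673 in the beacon frame): u_3 = (0.673 + 0.343) / (1 + 0.673·0.343) = 1.0157/1.2306 = 0.8253.

+0.825c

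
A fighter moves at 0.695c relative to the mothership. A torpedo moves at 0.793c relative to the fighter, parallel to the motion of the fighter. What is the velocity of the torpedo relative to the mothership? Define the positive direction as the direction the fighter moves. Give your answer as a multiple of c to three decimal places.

With v = 0.695 and u' = 0.793 (in units of c),
u = (u' + v)/(1 + u'v/c²):
u = (0.793 + 0.695) / (1 + 0.793·0.695) = 1.4880/1.5511 = 0.9593

0.959c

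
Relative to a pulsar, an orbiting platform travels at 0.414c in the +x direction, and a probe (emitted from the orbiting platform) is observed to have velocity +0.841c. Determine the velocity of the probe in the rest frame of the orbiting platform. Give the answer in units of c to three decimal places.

+0.655c

Invert the composition law: u' = (u − v)/(1 − uv/c²).
u' = (0.841 − 0.414) / (1 − (0.841)(0.414)) = 0.4270/0.6518 = 0.6551.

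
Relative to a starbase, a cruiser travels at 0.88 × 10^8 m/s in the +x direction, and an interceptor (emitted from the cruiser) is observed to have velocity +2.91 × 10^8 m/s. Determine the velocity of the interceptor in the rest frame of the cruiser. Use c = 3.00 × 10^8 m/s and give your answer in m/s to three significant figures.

+2.84 × 10^8 m/s

v = 0.293c, u = 0.970c.
Invert the composition law: u' = (u − v)/(1 − uv/c²).
u' = (0.970 − 0.293) / (1 − (0.970)(0.293)) = 0.6767/0.7155 = 0.9458.
u' = 0.9458 × 3.00 × 10^8 m/s.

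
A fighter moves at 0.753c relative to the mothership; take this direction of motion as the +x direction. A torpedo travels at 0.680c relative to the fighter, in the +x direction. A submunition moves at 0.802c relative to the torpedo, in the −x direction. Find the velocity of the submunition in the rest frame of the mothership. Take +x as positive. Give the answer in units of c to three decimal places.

+0.607c

Apply u = (u' + v)/(1 + u'v/c²) successively, working outward toward the mothership.
Start: velocity of the fighter relative to the mothership = 0.7530c.
Compose with the torpedo (u' = 0.680 in the fighter frame): u_1 = (0.680 + 0.753) / (1 + 0.680·0.753) = 1.4330/1.5120 = 0.9477.
Compose with the submunition (u' = -0.802 in the torpedo frame): u_2 = (-0.802 + 0.948) / (1 + (-0.802)·0.948) = 0.1457/0.2399 = 0.6074.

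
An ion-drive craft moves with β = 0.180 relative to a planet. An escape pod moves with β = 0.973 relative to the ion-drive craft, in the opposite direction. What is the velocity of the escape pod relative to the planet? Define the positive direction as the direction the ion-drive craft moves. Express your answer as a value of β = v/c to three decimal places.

β = -0.961

With v = 0.180 and u' = -0.973 (in units of c),
u = (u' + v)/(1 + u'v/c²):
u = (-0.973 + 0.180) / (1 + (-0.973)·0.180) = -0.7930/0.8249 = -0.9614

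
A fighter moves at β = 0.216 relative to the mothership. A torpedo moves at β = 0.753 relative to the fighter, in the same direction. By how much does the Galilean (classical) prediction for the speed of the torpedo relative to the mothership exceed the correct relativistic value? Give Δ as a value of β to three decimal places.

Galilean: u_cl = 0.753 + 0.216 = 0.9690.
Relativistic: u_rel = (0.753 + 0.216) / (1 + 0.753·0.216) = 0.9690/1.1626 = 0.8334.
Δ = 0.9690 − 0.8334 = 0.1356.

Δ = 0.136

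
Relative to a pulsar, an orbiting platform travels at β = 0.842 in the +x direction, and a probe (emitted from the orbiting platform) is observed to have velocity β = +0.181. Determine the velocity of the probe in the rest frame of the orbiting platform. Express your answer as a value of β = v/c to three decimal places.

Invert the composition law: u' = (u − v)/(1 − uv/c²).
u' = (0.181 − 0.842) / (1 − (0.181)(0.842)) = -0.6610/0.8476 = -0.7799.

β = -0.780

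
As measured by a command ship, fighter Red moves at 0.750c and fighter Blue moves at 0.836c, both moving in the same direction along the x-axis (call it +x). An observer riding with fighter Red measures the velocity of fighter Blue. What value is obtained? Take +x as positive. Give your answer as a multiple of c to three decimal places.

β_A = 0.750, β_B = 0.836.
Transform to A's frame with the inverse velocity-addition law: u' = (u − v)/(1 − uv/c²), taking u = β_B and v = β_A.
u' = (0.836 − 0.750) / (1 − (0.750)(0.836)) = 0.0860/0.3730 = 0.2306.

+0.231c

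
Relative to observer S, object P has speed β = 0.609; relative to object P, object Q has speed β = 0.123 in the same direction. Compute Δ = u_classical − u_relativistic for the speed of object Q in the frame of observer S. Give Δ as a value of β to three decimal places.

Galilean: u_cl = 0.123 + 0.609 = 0.7320.
Relativistic: u_rel = (0.123 + 0.609) / (1 + 0.123·0.609) = 0.7320/1.0749 = 0.6810.
Δ = 0.7320 − 0.6810 = 0.0510.

Δ = 0.051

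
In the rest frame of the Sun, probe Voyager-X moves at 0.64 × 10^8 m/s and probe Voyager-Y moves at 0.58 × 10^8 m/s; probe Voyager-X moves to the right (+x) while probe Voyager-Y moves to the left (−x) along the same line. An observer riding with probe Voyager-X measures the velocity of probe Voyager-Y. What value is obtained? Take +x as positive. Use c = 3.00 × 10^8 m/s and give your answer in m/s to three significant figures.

β_A = 0.213, β_B = -0.193 (dividing each by c = 3.00 × 10^8 m/s).
Transform to A's frame with the inverse velocity-addition law: u' = (u − v)/(1 − uv/c²), taking u = β_B and v = β_A.
u' = (-0.193 − 0.213) / (1 − (0.213)(-0.193)) = -0.4067/1.0412 = -0.3906.
u' = -0.3906 × 3.00 × 10^8 m/s.

-1.17 × 10^8 m/s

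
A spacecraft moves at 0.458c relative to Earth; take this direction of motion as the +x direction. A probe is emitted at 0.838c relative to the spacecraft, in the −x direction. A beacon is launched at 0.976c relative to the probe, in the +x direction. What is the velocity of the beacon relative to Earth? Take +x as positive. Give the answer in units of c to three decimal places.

Apply u = (u' + v)/(1 + u'v/c²) successively, working outward toward Earth.
Start: velocity of the spacecraft relative to Earth = 0.4580c.
Compose with the probe (u' = -0.838 in the spacecraft frame): u_1 = (-0.838 + 0.458) / (1 + (-0.838)·0.458) = -0.3800/0.6162 = -0.6167.
Compose with the beacon (u' = 0.976 in the probe frame): u_2 = (0.976 + (-0.617)) / (1 + 0.976·(-0.617)) = 0.3593/0.3981 = 0.9025.

+0.903c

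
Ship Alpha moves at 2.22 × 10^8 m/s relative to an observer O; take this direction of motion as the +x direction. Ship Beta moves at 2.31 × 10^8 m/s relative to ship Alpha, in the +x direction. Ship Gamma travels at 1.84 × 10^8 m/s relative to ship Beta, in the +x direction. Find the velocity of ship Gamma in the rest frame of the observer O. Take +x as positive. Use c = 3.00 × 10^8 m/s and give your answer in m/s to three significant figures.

2.97 × 10^8 m/s

Apply u = (u' + v)/(1 + u'v/c²) successively, working outward toward the observer O.
(Dividing each given speed by c = 3.00 × 10^8 m/s to work in units of c.)
Start: velocity of ship Alpha relative to the observer O = 0.7400c.
Compose with ship Beta (u' = 0.770 in ship Alpha frame): u_1 = (0.770 + 0.740) / (1 + 0.770·0.740) = 1.5100/1.5698 = 0.9619.
Compose with ship Gamma (u' = 0.613 in ship Beta frame): u_2 = (0.613 + 0.962) / (1 + 0.613·0.962) = 1.5752/1.5900 = 0.9907.
So u = 0.9907 × 3.00 × 10^8 m/s.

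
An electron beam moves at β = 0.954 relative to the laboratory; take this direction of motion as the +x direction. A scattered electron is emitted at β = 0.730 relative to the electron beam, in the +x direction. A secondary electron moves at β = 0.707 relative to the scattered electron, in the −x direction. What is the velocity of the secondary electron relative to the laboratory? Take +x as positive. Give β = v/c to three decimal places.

Apply u = (u' + v)/(1 + u'v/c²) successively, working outward toward the laboratory.
Start: velocity of the electron beam relative to the laboratory = 0.9540c.
Compose with the scattered electron (u' = 0.730 in the electron beam frame): u_1 = (0.730 + 0.954) / (1 + 0.730·0.954) = 1.6840/1.6964 = 0.9927.
Compose with the secondary electron (u' = -0.707 in the scattered electron frame): u_2 = (-0.707 + 0.993) / (1 + (-0.707)·0.993) = 0.2857/0.2982 = 0.9581.

β = +0.958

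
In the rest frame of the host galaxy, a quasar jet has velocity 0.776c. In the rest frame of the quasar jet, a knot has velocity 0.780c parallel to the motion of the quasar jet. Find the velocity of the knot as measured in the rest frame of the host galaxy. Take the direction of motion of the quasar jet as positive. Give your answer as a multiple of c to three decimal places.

0.969c

With v = 0.776 and u' = 0.780 (in units of c),
u = (u' + v)/(1 + u'v/c²):
u = (0.780 + 0.776) / (1 + 0.780·0.776) = 1.5560/1.6053 = 0.9693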